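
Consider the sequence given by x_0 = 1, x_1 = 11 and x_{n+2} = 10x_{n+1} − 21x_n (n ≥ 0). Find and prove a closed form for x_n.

Claim: x_n = 2·7^n − 3^n.

Base cases: x_0 = 1 and 2·7^0 − 3^0 = 1; x_1 = 11 and 2·7^1 − 3^1 = 11.
Assume x_j = 2·7^j − 3^j for all 0 ≤ j ≤ r, where r ≥ 1.
Then x_{r+1} = 10x_r − 21x_{r−1} = 10·(2·7^r − 3^r) − 21·(2·7^{r−1} − 3^{r−1}) = 2·(10·7 − 21)7^{r−1} − (10·3 − 21)3^{r−1} = 98·7^{r−1} − 9·3^{r−1} = 2·7^{r+1} − 3^{r+1}.
So the formula holds for r+1, and by strong induction x_n = 2·7^n − 3^n for all n ≥ 0.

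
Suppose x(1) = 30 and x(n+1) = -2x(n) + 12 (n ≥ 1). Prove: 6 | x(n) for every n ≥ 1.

Base case: x(1) = 30 = 6·5, so 6 | x(1).
Assume 6 | x(k), so x(k) = 6t for some integer t.
Then x(k+1) = -2x(k) + 12 = -2·(6t) + 12 = 6(-2t + 2), so 6 | x(k+1).
By induction, 6 | x(n) for all n ≥ 1.

6 | x(n)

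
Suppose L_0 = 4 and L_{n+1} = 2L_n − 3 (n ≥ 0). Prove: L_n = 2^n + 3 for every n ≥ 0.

Base case: L_0 = 4, and 2^0 + 3 = 1 + 3 = 4.
Assume L_m = 2^m + 3 for some m ≥ 0.
Then L_{m+1} = 2L_m − 3 = 2·(2^m + 3) − 3 = 2^{m+1} + 6 − 3 = 2^{m+1} + 3.
Hence L_n = 2^n + 3 for every n ≥ 0, by induction.

L_n = 2^n + 3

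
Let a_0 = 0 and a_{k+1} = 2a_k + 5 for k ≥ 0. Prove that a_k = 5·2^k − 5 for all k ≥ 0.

Base case: a_0 = 0, and 5·2^0 − 5 = 5 − 5 = 0.
Assume a_j = 5·2^j − 5 for some j ≥ 0.
Then a_{j+1} = 2a_j + 5 = 2·(5·2^j − 5) + 5 = 10·2^j − 10 + 5 = 5·2^{j+1} − 5.
So the formula holds for j+1, and by induction a_k = 5·2^k − 5 for all k ≥ 0.

a_k = 5·2^k − 5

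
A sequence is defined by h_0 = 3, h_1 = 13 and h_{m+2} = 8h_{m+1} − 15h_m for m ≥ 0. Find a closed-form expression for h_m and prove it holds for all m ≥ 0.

Claim: h_m = 2·5^m + 3^m.

Base cases: h_0 = 3 and 2·5^0 + 3^0 = 3; h_1 = 13 and 2·5^1 + 3^1 = 13.
Assume h_j = 2·5^j + 3^j for all 0 ≤ j ≤ k, where k ≥ 1.
Then h_{k+1} = 8h_k − 15h_{k−1} = 8·(2·5^k + 3^k) − 15·(2·5^{k−1} + 3^{k−1}) = 2·(8·5 − 15)5^{k−1} + (8·3 − 15)3^{k−1} = 50·5^{k−1} + 9·3^{k−1} = 2·5^{k+1} + 3^{k+1}.
Hence h_m = 2·5^m + 3^m for every m ≥ 0, by strong induction.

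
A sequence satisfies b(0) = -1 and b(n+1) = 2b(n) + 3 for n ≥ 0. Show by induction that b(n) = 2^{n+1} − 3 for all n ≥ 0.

Base case: b(0) = -1, and 2^{0+1} − 3 = 2 − 3 = -1.
Assume b(k) = 2^{k+1} − 3 for some k ≥ 0.
Then b(k+1) = 2b(k) + 3 = 2·(2^{k+1} − 3) + 3 = 2^{k+2} − 6 + 3 = 2^{k+2} − 3.
Hence b(n) = 2^{n+1} − 3 for every n ≥ 0, by induction.

b(n) = 2^{n+1} − 3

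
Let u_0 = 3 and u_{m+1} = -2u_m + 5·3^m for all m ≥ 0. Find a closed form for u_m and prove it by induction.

Claim: u_m = 2·(-2)^m + 3^m.

Base case: u_0 = 3, and 2·(-2)^0 + 3^0 = 2 + 1 = 3.
Assume u_k = 2·(-2)^k + 3^k for some k ≥ 0.
Then u_{k+1} = -2u_k + 5·3^k = -2·(2·(-2)^k + 3^k) + 5·3^k = 2·(-2)^{k+1} − 2·3^k + 5·3^k = 2·(-2)^{k+1} + 3·3^k = 2·(-2)^{k+1} + 3^{k+1}.
Hence u_m = 2·(-2)^m + 3^m for every m ≥ 0, by induction.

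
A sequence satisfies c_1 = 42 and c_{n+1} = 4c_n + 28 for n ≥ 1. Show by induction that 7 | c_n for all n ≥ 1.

Base case: c_1 = 42 = 7·6, so 7 | c_1.
Assume 7 | c_k, so c_k = 7t for some integer t.
Then c_{k+1} = 4c_k + 28 = 4·(7t) + 28 = 7(4t + 4), so 7 | c_{k+1}.
Hence 7 | c_n for every n ≥ 1, by induction.

7 | c_n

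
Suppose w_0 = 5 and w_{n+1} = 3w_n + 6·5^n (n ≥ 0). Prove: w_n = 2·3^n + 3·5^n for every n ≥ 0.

Base case: w_0 = 5, and 2·3^0 + 3·5^0 = 2 + 3 = 5.
Assume w_r = 2·3^r + 3·5^r for some r ≥ 0.
Then w_{r+1} = 3w_r + 6·5^r = 3·(2·3^r + 3·5^r) + 6·5^r = 2·3^{r+1} + 9·5^r + 6·5^r = 2·3^{r+1} + 15·5^r = 2·3^{r+1} + 3·5^{r+1}.
So the formula holds for r+1, and by induction w_n = 2·3^n + 3·5^n for all n ≥ 0.

w_n = 2·3^n + 3·5^n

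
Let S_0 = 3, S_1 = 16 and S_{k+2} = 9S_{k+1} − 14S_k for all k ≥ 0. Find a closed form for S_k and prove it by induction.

Claim: S_k = 2^k + 2·7^k.

Base cases: S_0 = 3 and 2^0 + 2·7^0 = 3; S_1 = 16 and 2^1 + 2·7^1 = 16.
Assume S_i = 2^i + 2·7^i for all 0 ≤ i ≤ j, where j ≥ 1.
Then S_{j+1} = 9S_j − 14S_{j−1} = 9·(2^j + 2·7^j) − 14·(2^{j−1} + 2·7^{j−1}) = (9·2 − 14)2^{j−1} + 2·(9·7 − 14)7^{j−1} = 4·2^{j−1} + 98·7^{j−1} = 2^{j+1} + 2·7^{j+1}.
So the formula holds for j+1, and by strong induction S_k = 2^k + 2·7^k for all k ≥ 0.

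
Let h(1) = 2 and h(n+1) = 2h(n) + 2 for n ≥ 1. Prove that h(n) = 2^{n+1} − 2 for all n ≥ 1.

Base case: h(1) = 2, and 2^{1+1} − 2 = 4 − 2 = 2.
Assume h(k) = 2^{k+1} − 2 for some k ≥ 1.
Then h(k+1) = 2h(k) + 2 = 2·(2^{k+1} − 2) + 2 = 2^{k+2} − 4 + 2 = 2^{k+2} − 2.
Hence h(n) = 2^{n+1} − 2 for every n ≥ 1, by induction.

h(n) = 2^{n+1} − 2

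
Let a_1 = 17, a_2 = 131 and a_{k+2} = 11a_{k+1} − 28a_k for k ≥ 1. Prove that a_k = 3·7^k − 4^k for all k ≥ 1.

Base cases: a_1 = 17 and 3·7^1 − 4^1 = 17; a_2 = 131 and 3·7^2 − 4^2 = 131.
Assume a_j = 3·7^j − 4^j for all 1 ≤ j ≤ m, where m ≥ 2.
Then a_{m+1} = 11a_m − 28a_{m−1} = 11·(3·7^m − 4^m) − 28·(3·7^{m−1} − 4^{m−1}) = 3·(11·7 − 28)7^{m−1} − (11·4 − 28)4^{m−1} = 147·7^{m−1} − 16·4^{m−1} = 3·7^{m+1} − 4^{m+1}.
Hence a_k = 3·7^k − 4^k for every k ≥ 1, by strong induction.

a_k = 3·7^k − 4^k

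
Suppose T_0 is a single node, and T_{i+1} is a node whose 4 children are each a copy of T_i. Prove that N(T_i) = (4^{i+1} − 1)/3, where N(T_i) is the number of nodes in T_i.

Base case: N(T_0) = 1, and (4^{0+1} − 1)/3 = 1.
Assume N(T_k) = (4^{k+1} − 1)/3.
Then N(T_{k+1}) = 1 + 4N(T_k) = 1 + 4·(4^{k+1} − 1)/3 = 1 + (4^{k+2} − 4)/3 = (3 + 4^{k+2} − 4)/3 = (4^{k+2} − 1)/3.
So the formula holds for k+1, and by induction N(T_i) = (4^{i+1} − 1)/3 for all i ≥ 0.

N(T_i) = (4^{i+1} − 1)/3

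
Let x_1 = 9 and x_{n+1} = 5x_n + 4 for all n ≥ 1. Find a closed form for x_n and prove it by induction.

Claim: x_n = 2·5^n − 1.

Base case: x_1 = 9, and 2·5^1 − 1 = 10 − 1 = 9.
Assume x_j = 2·5^j − 1 for some j ≥ 1.
Then x_{j+1} = 5x_j + 4 = 5·(2·5^j − 1) + 4 = 10·5^j − 5 + 4 = 2·5^{j+1} − 1.
This completes the inductive step, so x_n = 2·5^n − 1 for all n ≥ 1.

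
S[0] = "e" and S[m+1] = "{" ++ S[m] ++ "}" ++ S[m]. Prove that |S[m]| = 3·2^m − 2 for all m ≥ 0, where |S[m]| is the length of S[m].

Base case: |S[0]| = 1, and 3·2^0 − 2 = 1.
Assume |S[r]| = 3·2^r − 2.
Then |S[r+1]| = 1 + |S[r]| + 1 + |S[r]| = 2|S[r]| + 2 = 2(3·2^r − 2) + 2 = 3·2^{r+1} − 4 + 2 = 3·2^{r+1} − 2.
So the formula holds for r+1, and by induction |S[m]| = 3·2^m − 2 for all m ≥ 0.

|S[m]| = 3·2^m − 2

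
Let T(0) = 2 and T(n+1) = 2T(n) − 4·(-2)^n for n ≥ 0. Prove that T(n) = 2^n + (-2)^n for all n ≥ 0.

Base case: T(0) = 2, and 2^0 + (-2)^0 = 1 + 1 = 2.
Assume T(m) = 2^m + (-2)^m for some m ≥ 0.
Then T(m+1) = 2T(m) − 4·(-2)^m = 2·(2^m + (-2)^m) − 4·(-2)^m = 2^{m+1} + 2·(-2)^m − 4·(-2)^m = 2^{m+1} − 2·(-2)^m = 2^{m+1} + (-2)^{m+1}.
By induction, T(n) = 2^n + (-2)^n for all n ≥ 0.

T(n) = 2^n + (-2)^n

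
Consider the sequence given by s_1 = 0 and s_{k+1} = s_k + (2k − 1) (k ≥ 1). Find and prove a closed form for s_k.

Claim: s_k = k^2 − 2k + 1.

Base case: s_1 = 0, and 1^2 − 2·1 + 1 = 0.
Assume s_r = r^2 − 2r + 1.
Then s_{r+1} = s_r + (2r − 1) = (r^2 − 2r + 1) + (2r − 1) = r^2,
and (r+1)^2 − 2·(r+1) + 1 = r^2.
By induction, s_k = k^2 − 2k + 1 for all k ≥ 1.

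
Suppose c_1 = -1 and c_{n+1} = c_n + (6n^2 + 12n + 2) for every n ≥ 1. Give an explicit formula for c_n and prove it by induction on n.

Claim: c_n = 2n^3 + 3n^2 − 3n − 3.

Base case: c_1 = -1, and 2·1^3 + 3·1^2 − 3·1 − 3 = -1.
Assume c_m = 2m^3 + 3m^2 − 3m − 3.
Then c_{m+1} = c_m + (6m^2 + 12m + 2) = (2m^3 + 3m^2 − 3m − 3) + (6m^2 + 12m + 2) = 2m^3 + 9m^2 + 9m − 1,
and 2·(m+1)^3 + 3·(m+1)^2 − 3·(m+1) − 3 = 2m^3 + 9m^2 + 9m − 1.
By induction, c_n = 2n^3 + 3n^2 − 3n − 3 for all n ≥ 1.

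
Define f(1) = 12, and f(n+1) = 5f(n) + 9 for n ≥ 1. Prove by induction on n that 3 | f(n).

Base case: f(1) = 12 = 3·4, so 3 | f(1).
Assume 3 | f(m), so f(m) = 3t for some integer t.
Then f(m+1) = 5f(m) + 9 = 5·(3t) + 9 = 3(5t + 3), so 3 | f(m+1).
So the property holds for m+1, and by induction 3 | f(n) for all n ≥ 1.

3 | f(n)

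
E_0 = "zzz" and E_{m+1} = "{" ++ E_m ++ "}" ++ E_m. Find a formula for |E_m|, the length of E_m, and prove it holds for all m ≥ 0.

Claim: |E_m| = 5·2^m − 2.

Base case: |E_0| = 3, and 5·2^0 − 2 = 3.
Assume |E_j| = 5·2^j − 2.
Then |E_{j+1}| = 1 + |E_j| + 1 + |E_j| = 2|E_j| + 2 = 2(5·2^j − 2) + 2 = 5·2^{j+1} − 4 + 2 = 5·2^{j+1} − 2.
By induction, |E_m| = 5·2^m − 2 for all m ≥ 0.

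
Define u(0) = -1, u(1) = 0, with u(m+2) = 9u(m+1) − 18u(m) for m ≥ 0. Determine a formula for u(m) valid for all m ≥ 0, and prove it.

Claim: u(m) = 6^m − 2·3^m.

Base cases: u(0) = -1 and 6^0 − 2·3^0 = -1; u(1) = 0 and 6^1 − 2·3^1 = 0.
Assume u(i) = 6^i − 2·3^i for all 0 ≤ i ≤ j, where j ≥ 1.
Then u(j+1) = 9u(j) − 18u(j−1) = 9·(6^j − 2·3^j) − 18·(6^{j−1} − 2·3^{j−1}) = (9·6 − 18)6^{j−1} − 2·(9·3 − 18)3^{j−1} = 36·6^{j−1} − 18·3^{j−1} = 6^{j+1} − 2·3^{j+1}.
By strong induction, u(m) = 6^m − 2·3^m for all m ≥ 0.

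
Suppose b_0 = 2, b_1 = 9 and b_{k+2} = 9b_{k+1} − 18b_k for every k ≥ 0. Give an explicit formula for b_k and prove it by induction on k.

Claim: b_k = 6^k + 3^k.

Base cases: b_0 = 2 and 6^0 + 3^0 = 2; b_1 = 9 and 6^1 + 3^1 = 9.
Assume b_j = 6^j + 3^j for all 0 ≤ j ≤ m, where m ≥ 1.
Then b_{m+1} = 9b_m − 18b_{m−1} = 9·(6^m + 3^m) − 18·(6^{m−1} + 3^{m−1}) = (9·6 − 18)6^{m−1} + (9·3 − 18)3^{m−1} = 36·6^{m−1} + 9·3^{m−1} = 6^{m+1} + 3^{m+1}.
This completes the inductive step, so b_k = 6^k + 3^k for all k ≥ 0.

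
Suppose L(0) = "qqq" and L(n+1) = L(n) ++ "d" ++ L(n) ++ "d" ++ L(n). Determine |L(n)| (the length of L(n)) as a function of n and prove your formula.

Claim: |L(n)| = 4·3^n − 1.

Base case: |L(0)| = 3, and 4·3^0 − 1 = 3.
Assume |L(m)| = 4·3^m − 1.
Then |L(m+1)| = 3|L(m)| + 2 = 3(4·3^m − 1) + 2 = 4·3^{m+1} − 3 + 2 = 4·3^{m+1} − 1.
Hence |L(n)| = 4·3^n − 1 for every n ≥ 0, by induction.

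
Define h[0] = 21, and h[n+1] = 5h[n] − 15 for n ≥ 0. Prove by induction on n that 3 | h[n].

Base case: h[0] = 21 = 3·7, so 3 | h[0].
Assume 3 | h[j], so h[j] = 3t for some integer t.
Then h[j+1] = 5h[j] − 15 = 5·(3t) − 15 = 3(5t − 5), so 3 | h[j+1].
Hence 3 | h[n] for every n ≥ 0, by induction.

3 | h[n]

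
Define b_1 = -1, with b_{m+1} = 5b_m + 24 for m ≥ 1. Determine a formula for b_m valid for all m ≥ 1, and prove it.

Claim: b_m = 5^m − 6.

Base case: b_1 = -1, and 5^1 − 6 = 5 − 6 = -1.
Assume b_j = 5^j − 6 for some j ≥ 1.
Then b_{j+1} = 5b_j + 24 = 5·(5^j − 6) + 24 = 5^{j+1} − 30 + 24 = 5^{j+1} − 6.
Hence b_m = 5^m − 6 for every m ≥ 1, by induction.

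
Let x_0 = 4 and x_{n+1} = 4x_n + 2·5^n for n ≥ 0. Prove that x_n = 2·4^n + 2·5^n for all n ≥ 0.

Base case: x_0 = 4, and 2·4^0 + 2·5^0 = 2 + 2 = 4.
Assume x_r = 2·4^r + 2·5^r for some r ≥ 0.
Then x_{r+1} = 4x_r + 2·5^r = 4·(2·4^r + 2·5^r) + 2·5^r = 2·4^{r+1} + 8·5^r + 2·5^r = 2·4^{r+1} + 10·5^r = 2·4^{r+1} + 2·5^{r+1}.
By induction, x_n = 2·4^n + 2·5^n for all n ≥ 0.

x_n = 2·4^n + 2·5^n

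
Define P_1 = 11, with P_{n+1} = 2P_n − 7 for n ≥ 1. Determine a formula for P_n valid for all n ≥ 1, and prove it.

Claim: P_n = 2^{n+1} + 7.

Base case: P_1 = 11, and 2^{1+1} + 7 = 4 + 7 = 11.
Assume P_r = 2^{r+1} + 7 for some r ≥ 1.
Then P_{r+1} = 2P_r − 7 = 2·(2^{r+1} + 7) − 7 = 2^{r+2} + 14 − 7 = 2^{r+2} + 7.
By induction, P_n = 2^{n+1} + 7 for all n ≥ 1.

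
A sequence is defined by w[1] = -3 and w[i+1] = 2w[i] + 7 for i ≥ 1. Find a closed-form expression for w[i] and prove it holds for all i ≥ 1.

Claim: w[i] = 2^{i+1} − 7.

Base case: w[1] = -3, and 2^{1+1} − 7 = 4 − 7 = -3.
Assume w[m] = 2^{m+1} − 7 for some m ≥ 1.
Then w[m+1] = 2w[m] + 7 = 2·(2^{m+1} − 7) + 7 = 2^{m+2} − 14 + 7 = 2^{m+2} − 7.
So the formula holds for m+1, and by induction w[i] = 2^{i+1} − 7 for all i ≥ 1.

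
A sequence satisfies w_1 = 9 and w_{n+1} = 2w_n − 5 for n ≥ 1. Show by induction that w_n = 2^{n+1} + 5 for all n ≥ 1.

Base case: w_1 = 9, and 2^{1+1} + 5 = 4 + 5 = 9.
Assume w_m = 2^{m+1} + 5 for some m ≥ 1.
Then w_{m+1} = 2w_m − 5 = 2·(2^{m+1} + 5) − 5 = 2^{m+2} + 10 − 5 = 2^{m+2} + 5.
Hence w_n = 2^{n+1} + 5 for every n ≥ 1, by induction.

w_n = 2^{n+1} + 5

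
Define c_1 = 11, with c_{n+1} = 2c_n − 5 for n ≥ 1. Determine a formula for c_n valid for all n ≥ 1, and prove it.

Claim: c_n = 3·2^n + 5.

Base case: c_1 = 11, and 3·2^1 + 5 = 6 + 5 = 11.
Assume c_r = 3·2^r + 5 for some r ≥ 1.
Then c_{r+1} = 2c_r − 5 = 2·(3·2^r + 5) − 5 = 6·2^r + 10 − 5 = 3·2^{r+1} + 5.
So the formula holds for r+1, and by induction c_n = 3·2^n + 5 for all n ≥ 1.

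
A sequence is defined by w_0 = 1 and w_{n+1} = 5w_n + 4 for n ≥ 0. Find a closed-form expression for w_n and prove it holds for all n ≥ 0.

Claim: w_n = 2·5^n − 1.

Base case: w_0 = 1, and 2·5^0 − 1 = 2 − 1 = 1.
Assume w_k = 2·5^k − 1 for some k ≥ 0.
Then w_{k+1} = 5w_k + 4 = 5·(2·5^k − 1) + 4 = 10·5^k − 5 + 4 = 2·5^{k+1} − 1.
Hence w_n = 2·5^n − 1 for every n ≥ 0, by induction.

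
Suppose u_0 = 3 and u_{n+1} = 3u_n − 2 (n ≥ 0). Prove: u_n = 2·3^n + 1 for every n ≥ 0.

Base case: u_0 = 3, and 2·3^0 + 1 = 2 + 1 = 3.
Assume u_r = 2·3^r + 1 for some r ≥ 0.
Then u_{r+1} = 3u_r − 2 = 3·(2·3^r + 1) − 2 = 6·3^r + 3 − 2 = 2·3^{r+1} + 1.
Hence u_n = 2·3^n + 1 for every n ≥ 0, by induction.

u_n = 2·3^n + 1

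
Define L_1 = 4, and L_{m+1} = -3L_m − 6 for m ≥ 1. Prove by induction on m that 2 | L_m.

Base case: L_1 = 4 = 2·2, so 2 | L_1.
Assume 2 | L_r, so L_r = 2t for some integer t.
Then L_{r+1} = -3L_r − 6 = -3·(2t) − 6 = 2(-3t − 3), so 2 | L_{r+1}.
By induction, 2 | L_m for all m ≥ 1.

2 | L_m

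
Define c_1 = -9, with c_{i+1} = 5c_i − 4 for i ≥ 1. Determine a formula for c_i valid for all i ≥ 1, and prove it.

Claim: c_i = -2·5^i + 1.

Base case: c_1 = -9, and -2·5^1 + 1 = -10 + 1 = -9.
Assume c_k = -2·5^k + 1 for some k ≥ 1.
Then c_{k+1} = 5c_k − 4 = 5·(-2·5^k + 1) − 4 = -10·5^k + 5 − 4 = -2·5^{k+1} + 1.
This completes the inductive step, so c_i = -2·5^i + 1 for all i ≥ 1.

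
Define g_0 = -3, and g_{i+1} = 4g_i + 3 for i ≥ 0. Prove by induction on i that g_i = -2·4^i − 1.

Base case: g_0 = -3, and -2·4^0 − 1 = -2 − 1 = -3.
Assume g_k = -2·4^k − 1 for some k ≥ 0.
Then g_{k+1} = 4g_k + 3 = 4·(-2·4^k − 1) + 3 = -8·4^k − 4 + 3 = -2·4^{k+1} − 1.
By induction, g_i = -2·4^i − 1 for all i ≥ 0.

g_i = -2·4^i − 1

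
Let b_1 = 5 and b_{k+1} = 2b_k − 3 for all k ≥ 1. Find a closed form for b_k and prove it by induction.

Claim: b_k = 2^k + 3.

Base case: b_1 = 5, and 2^1 + 3 = 2 + 3 = 5.
Assume b_m = 2^m + 3 for some m ≥ 1.
Then b_{m+1} = 2b_m − 3 = 2·(2^m + 3) − 3 = 2^{m+1} + 6 − 3 = 2^{m+1} + 3.
By induction, b_k = 2^k + 3 for all k ≥ 1.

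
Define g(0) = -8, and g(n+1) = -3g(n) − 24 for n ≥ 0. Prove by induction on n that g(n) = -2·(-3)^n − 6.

Base case: g(0) = -8, and -2·(-3)^0 − 6 = -2 − 6 = -8.
Assume g(j) = -2·(-3)^j − 6 for some j ≥ 0.
Then g(j+1) = -3g(j) − 24 = -3·(-2·(-3)^j − 6) − 24 = 6·(-3)^j + 18 − 24 = -2·(-3)^{j+1} − 6.
This completes the inductive step, so g(n) = -2·(-3)^n − 6 for all n ≥ 0.

g(n) = -2·(-3)^n − 6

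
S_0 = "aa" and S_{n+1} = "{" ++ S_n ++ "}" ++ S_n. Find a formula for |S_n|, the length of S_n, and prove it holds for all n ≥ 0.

Claim: |S_n| = 2^{n+2} − 2.

Base case: |S_0| = 2, and 2^{0+2} − 2 = 2.
Assume |S_k| = 2^{k+2} − 2.
Then |S_{k+1}| = 1 + |S_k| + 1 + |S_k| = 2|S_k| + 2 = 2(2^{k+2} − 2) + 2 = 2^{k+3} − 4 + 2 = 2^{k+3} − 2.
Hence |S_n| = 2^{n+2} − 2 for every n ≥ 0, by induction.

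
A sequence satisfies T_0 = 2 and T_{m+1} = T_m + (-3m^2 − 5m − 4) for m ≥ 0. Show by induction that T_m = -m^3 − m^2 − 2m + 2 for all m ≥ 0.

Base case: T_0 = 2, and -0^3 − 0^2 − 2·0 + 2 = 2.
Assume T_j = -j^3 − j^2 − 2j + 2.
Then T_{j+1} = T_j + (-3j^2 − 5j − 4) = (-j^3 − j^2 − 2j + 2) + (-3j^2 − 5j − 4) = -j^3 − 4j^2 − 7j − 2,
and -(j+1)^3 − (j+1)^2 − 2·(j+1) + 2 = -j^3 − 4j^2 − 7j − 2.
This completes the inductive step, so T_m = -m^3 − m^2 − 2m + 2 for all m ≥ 0.

T_m = -m^3 − m^2 − 2m + 2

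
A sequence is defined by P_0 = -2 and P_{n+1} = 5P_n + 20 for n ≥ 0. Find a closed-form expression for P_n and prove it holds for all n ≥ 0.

Claim: P_n = 3·5^n − 5.

Base case: P_0 = -2, and 3·5^0 − 5 = 3 − 5 = -2.
Assume P_r = 3·5^r − 5 for some r ≥ 0.
Then P_{r+1} = 5P_r + 20 = 5·(3·5^r − 5) + 20 = 15·5^r − 25 + 20 = 3·5^{r+1} − 5.
So the formula holds for r+1, and by induction P_n = 3·5^n − 5 for all n ≥ 0.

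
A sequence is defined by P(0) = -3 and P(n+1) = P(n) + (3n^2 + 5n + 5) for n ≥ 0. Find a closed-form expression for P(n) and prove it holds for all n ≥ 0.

Claim: P(n) = n^3 + n^2 + 3n − 3.

Base case: P(0) = -3, and 0^3 + 0^2 + 3·0 − 3 = -3.
Assume P(m) = m^3 + m^2 + 3m − 3.
Then P(m+1) = P(m) + (3m^2 + 5m + 5) = (m^3 + m^2 + 3m − 3) + (3m^2 + 5m + 5) = m^3 + 4m^2 + 8m + 2,
and (m+1)^3 + (m+1)^2 + 3·(m+1) − 3 = m^3 + 4m^2 + 8m + 2.
This completes the inductive step, so P(n) = n^3 + n^2 + 3n − 3 for all n ≥ 0.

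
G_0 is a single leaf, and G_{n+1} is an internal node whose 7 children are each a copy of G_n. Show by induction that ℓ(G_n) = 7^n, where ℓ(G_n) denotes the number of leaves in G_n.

Base case: ℓ(G_0) = 1, and 7^0 = 1.
Assume ℓ(G_j) = 7^j.
Then ℓ(G_{j+1}) = 7·ℓ(G_j) = 7·7^j = 7^{j+1}.
Hence ℓ(G_n) = 7^n for every n ≥ 0, by induction.

ℓ(G_n) = 7^n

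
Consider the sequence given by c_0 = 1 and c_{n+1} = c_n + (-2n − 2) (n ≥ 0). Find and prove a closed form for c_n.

Claim: c_n = -n^2 − n + 1.

Base case: c_0 = 1, and -0^2 − 0 + 1 = 1.
Assume c_j = -j^2 − j + 1.
Then c_{j+1} = c_j + (-2j − 2) = (-j^2 − j + 1) + (-2j − 2) = -j^2 − 3j − 1,
and -(j+1)^2 − (j+1) + 1 = -j^2 − 3j − 1.
Hence c_n = -n^2 − n + 1 for every n ≥ 0, by induction.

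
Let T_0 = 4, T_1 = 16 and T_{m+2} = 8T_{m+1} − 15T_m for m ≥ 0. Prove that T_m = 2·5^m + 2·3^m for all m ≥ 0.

Base cases: T_0 = 4 and 2·5^0 + 2·3^0 = 4; T_1 = 16 and 2·5^1 + 2·3^1 = 16.
Assume T_i = 2·5^i + 2·3^i for all 0 ≤ i ≤ j, where j ≥ 1.
Then T_{j+1} = 8T_j − 15T_{j−1} = 8·(2·5^j + 2·3^j) − 15·(2·5^{j−1} + 2·3^{j−1}) = 2·(8·5 − 15)5^{j−1} + 2·(8·3 − 15)3^{j−1} = 50·5^{j−1} + 18·3^{j−1} = 2·5^{j+1} + 2·3^{j+1}.
Hence T_m = 2·5^m + 2·3^m for every m ≥ 0, by strong induction.

T_m = 2·5^m + 2·3^m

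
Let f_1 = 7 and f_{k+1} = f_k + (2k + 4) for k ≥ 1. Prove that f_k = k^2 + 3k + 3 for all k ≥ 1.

Base case: f_1 = 7, and 1^2 + 3·1 + 3 = 7.
Assume f_m = m^2 + 3m + 3.
Then f_{m+1} = f_m + (2m + 4) = (m^2 + 3m + 3) + (2m + 4) = m^2 + 5m + 7,
and (m+1)^2 + 3·(m+1) + 3 = m^2 + 5m + 7.
By induction, f_k = k^2 + 3k + 3 for all k ≥ 1.

f_k = k^2 + 3k + 3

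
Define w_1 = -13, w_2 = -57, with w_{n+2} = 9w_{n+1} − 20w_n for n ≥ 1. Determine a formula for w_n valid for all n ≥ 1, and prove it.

Claim: w_n = -5^n − 2·4^n.

Base cases: w_1 = -13 and -5^1 − 2·4^1 = -13; w_2 = -57 and -5^2 − 2·4^2 = -57.
Assume w_j = -5^j − 2·4^j for all 1 ≤ j ≤ m, where m ≥ 2.
Then w_{m+1} = 9w_m − 20w_{m−1} = 9·(-5^m − 2·4^m) − 20·(-5^{m−1} − 2·4^{m−1}) = -(9·5 − 20)5^{m−1} − 2·(9·4 − 20)4^{m−1} = -25·5^{m−1} − 32·4^{m−1} = -5^{m+1} − 2·4^{m+1}.
Hence w_n = -5^n − 2·4^n for every n ≥ 1, by strong induction.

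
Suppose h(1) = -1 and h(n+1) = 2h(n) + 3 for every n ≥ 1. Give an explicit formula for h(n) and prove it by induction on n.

Claim: h(n) = 2^n − 3.

Base case: h(1) = -1, and 2^1 − 3 = 2 − 3 = -1.
Assume h(m) = 2^m − 3 for some m ≥ 1.
Then h(m+1) = 2h(m) + 3 = 2·(2^m − 3) + 3 = 2^{m+1} − 6 + 3 = 2^{m+1} − 3.
By induction, h(n) = 2^n − 3 for all n ≥ 1.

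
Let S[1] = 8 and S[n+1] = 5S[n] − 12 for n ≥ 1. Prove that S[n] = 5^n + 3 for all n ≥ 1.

Base case: S[1] = 8, and 5^1 + 3 = 5 + 3 = 8.
Assume S[k] = 5^k + 3 for some k ≥ 1.
Then S[k+1] = 5S[k] − 12 = 5·(5^k + 3) − 12 = 5^{k+1} + 15 − 12 = 5^{k+1} + 3.
This completes the inductive step, so S[n] = 5^n + 3 for all n ≥ 1.

S[n] = 5^n + 3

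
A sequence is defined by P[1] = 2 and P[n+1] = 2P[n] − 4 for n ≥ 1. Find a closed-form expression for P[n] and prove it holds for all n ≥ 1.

Claim: P[n] = -2^n + 4.

Base case: P[1] = 2, and -2^1 + 4 = -2 + 4 = 2.
Assume P[r] = -2^r + 4 for some r ≥ 1.
Then P[r+1] = 2P[r] − 4 = 2·(-2^r + 4) − 4 = -2^{r+1} + 8 − 4 = -2^{r+1} + 4.
Hence P[n] = -2^n + 4 for every n ≥ 1, by induction.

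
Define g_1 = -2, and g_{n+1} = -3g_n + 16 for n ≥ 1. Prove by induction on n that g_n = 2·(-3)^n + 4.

Base case: g_1 = -2, and 2·(-3)^1 + 4 = -6 + 4 = -2.
Assume g_k = 2·(-3)^k + 4 for some k ≥ 1.
Then g_{k+1} = -3g_k + 16 = -3·(2·(-3)^k + 4) + 16 = -6·(-3)^k − 12 + 16 = 2·(-3)^{k+1} + 4.
So the formula holds for k+1, and by induction g_n = 2·(-3)^n + 4 for all n ≥ 1.

g_n = 2·(-3)^n + 4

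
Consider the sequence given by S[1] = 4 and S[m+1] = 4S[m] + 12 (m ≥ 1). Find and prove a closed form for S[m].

Claim: S[m] = 2·4^m − 4.

Base case: S[1] = 4, and 2·4^1 − 4 = 8 − 4 = 4.
Assume S[j] = 2·4^j − 4 for some j ≥ 1.
Then S[j+1] = 4S[j] + 12 = 4·(2·4^j − 4) + 12 = 8·4^j − 16 + 12 = 2·4^{j+1} − 4.
So the formula holds for j+1, and by induction S[m] = 2·4^m − 4 for all m ≥ 1.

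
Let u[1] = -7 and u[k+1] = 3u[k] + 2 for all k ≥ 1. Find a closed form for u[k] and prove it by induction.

Claim: u[k] = -2·3^k − 1.

Base case: u[1] = -7, and -2·3^1 − 1 = -6 − 1 = -7.
Assume u[j] = -2·3^j − 1 for some j ≥ 1.
Then u[j+1] = 3u[j] + 2 = 3·(-2·3^j − 1) + 2 = -6·3^j − 3 + 2 = -2·3^{j+1} − 1.
This completes the inductive step, so u[k] = -2·3^k − 1 for all k ≥ 1.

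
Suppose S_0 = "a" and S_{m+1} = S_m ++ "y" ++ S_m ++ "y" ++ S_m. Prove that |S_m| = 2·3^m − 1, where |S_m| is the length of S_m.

Base case: |S_0| = 1, and 2·3^0 − 1 = 1.
Assume |S_j| = 2·3^j − 1.
Then |S_{j+1}| = 3|S_j| + 2 = 3(2·3^j − 1) + 2 = 2·3^{j+1} − 3 + 2 = 2·3^{j+1} − 1.
This completes the inductive step, so |S_m| = 2·3^m − 1 for all m ≥ 0.

|S_m| = 2·3^m − 1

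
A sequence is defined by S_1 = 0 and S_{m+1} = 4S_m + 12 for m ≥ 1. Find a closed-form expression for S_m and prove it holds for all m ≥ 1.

Claim: S_m = 4^m − 4.

Base case: S_1 = 0, and 4^1 − 4 = 4 − 4 = 0.
Assume S_j = 4^j − 4 for some j ≥ 1.
Then S_{j+1} = 4S_j + 12 = 4·(4^j − 4) + 12 = 4^{j+1} − 16 + 12 = 4^{j+1} − 4.
This completes the inductive step, so S_m = 4^m − 4 for all m ≥ 1.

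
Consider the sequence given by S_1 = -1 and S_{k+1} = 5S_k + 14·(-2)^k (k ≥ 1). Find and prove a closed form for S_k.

Claim: S_k = -5^k − 2·(-2)^k.

Base case: S_1 = -1, and -5^1 − 2·(-2)^1 = -5 + 4 = -1.
Assume S_r = -5^r − 2·(-2)^r for some r ≥ 1.
Then S_{r+1} = 5S_r + 14·(-2)^r = 5·(-5^r − 2·(-2)^r) + 14·(-2)^r = -5^{r+1} − 10·(-2)^r + 14·(-2)^r = -5^{r+1} + 4·(-2)^r = -5^{r+1} − 2·(-2)^{r+1}.
This completes the inductive step, so S_k = -5^k − 2·(-2)^k for all k ≥ 1.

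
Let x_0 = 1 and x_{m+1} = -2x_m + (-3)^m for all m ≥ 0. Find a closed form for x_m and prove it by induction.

Claim: x_m = 2·(-2)^m − (-3)^m.

Base case: x_0 = 1, and 2·(-2)^0 − (-3)^0 = 2 − 1 = 1.
Assume x_k = 2·(-2)^k − (-3)^k for some k ≥ 0.
Then x_{k+1} = -2x_k + (-3)^k = -2·(2·(-2)^k − (-3)^k) + (-3)^k = 2·(-2)^{k+1} + 2·(-3)^k + (-3)^k = 2·(-2)^{k+1} + 3·(-3)^k = 2·(-2)^{k+1} − (-3)^{k+1}.
So the formula holds for k+1, and by induction x_m = 2·(-2)^m − (-3)^m for all m ≥ 0.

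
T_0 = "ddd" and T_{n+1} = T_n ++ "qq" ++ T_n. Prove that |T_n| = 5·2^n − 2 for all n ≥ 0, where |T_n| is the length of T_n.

Base case: |T_0| = 3, and 5·2^0 − 2 = 3.
Assume |T_r| = 5·2^r − 2.
Then |T_{r+1}| = |T_r| + 2 + |T_r| = 2|T_r| + 2 = 2(5·2^r − 2) + 2 = 5·2^{r+1} − 4 + 2 = 5·2^{r+1} − 2.
Hence |T_n| = 5·2^n − 2 for every n ≥ 0, by induction.

|T_n| = 5·2^n − 2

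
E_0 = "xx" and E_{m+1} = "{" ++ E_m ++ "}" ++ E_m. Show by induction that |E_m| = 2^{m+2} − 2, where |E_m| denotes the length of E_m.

Base case: |E_0| = 2, and 2^{0+2} − 2 = 2.
Assume |E_r| = 2^{r+2} − 2.
Then |E_{r+1}| = 1 + |E_r| + 1 + |E_r| = 2|E_r| + 2 = 2(2^{r+2} − 2) + 2 = 2^{r+3} − 4 + 2 = 2^{r+3} − 2.
By induction, |E_m| = 2^{m+2} − 2 for all m ≥ 0.

|E_m| = 2^{m+2} − 2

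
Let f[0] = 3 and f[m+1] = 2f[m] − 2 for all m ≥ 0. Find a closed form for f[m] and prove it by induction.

Claim: f[m] = 2^m + 2.

Base case: f[0] = 3, and 2^0 + 2 = 1 + 2 = 3.
Assume f[r] = 2^r + 2 for some r ≥ 0.
Then f[r+1] = 2f[r] − 2 = 2·(2^r + 2) − 2 = 2^{r+1} + 4 − 2 = 2^{r+1} + 2.
This completes the inductive step, so f[m] = 2^m + 2 for all m ≥ 0.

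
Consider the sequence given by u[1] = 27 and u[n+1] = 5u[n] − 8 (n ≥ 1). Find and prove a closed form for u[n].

Claim: u[n] = 5^{n+1} + 2.

Base case: u[1] = 27, and 5^{1+1} + 2 = 25 + 2 = 27.
Assume u[r] = 5^{r+1} + 2 for some r ≥ 1.
Then u[r+1] = 5u[r] − 8 = 5·(5^{r+1} + 2) − 8 = 5^{r+2} + 10 − 8 = 5^{r+2} + 2.
So the formula holds for r+1, and by induction u[n] = 5^{n+1} + 2 for all n ≥ 1.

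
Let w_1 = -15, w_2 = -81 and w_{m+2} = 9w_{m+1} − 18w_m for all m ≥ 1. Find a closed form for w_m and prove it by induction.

Claim: w_m = -3^m − 2·6^m.

Base cases: w_1 = -15 and -3^1 − 2·6^1 = -15; w_2 = -81 and -3^2 − 2·6^2 = -81.
Assume w_j = -3^j − 2·6^j for all 1 ≤ j ≤ k, where k ≥ 2.
Then w_{k+1} = 9w_k − 18w_{k−1} = 9·(-3^k − 2·6^k) − 18·(-3^{k−1} − 2·6^{k−1}) = -(9·3 − 18)3^{k−1} − 2·(9·6 − 18)6^{k−1} = -9·3^{k−1} − 72·6^{k−1} = -3^{k+1} − 2·6^{k+1}.
This completes the inductive step, so w_m = -3^m − 2·6^m for all m ≥ 1.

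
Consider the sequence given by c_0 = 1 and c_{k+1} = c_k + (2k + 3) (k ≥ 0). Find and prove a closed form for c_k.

Claim: c_k = k^2 + 2k + 1.

Base case: c_0 = 1, and 0^2 + 2·0 + 1 = 1.
Assume c_m = m^2 + 2m + 1.
Then c_{m+1} = c_m + (2m + 3) = (m^2 + 2m + 1) + (2m + 3) = m^2 + 4m + 4,
and (m+1)^2 + 2·(m+1) + 1 = m^2 + 4m + 4.
Hence c_k = k^2 + 2k + 1 for every k ≥ 0, by induction.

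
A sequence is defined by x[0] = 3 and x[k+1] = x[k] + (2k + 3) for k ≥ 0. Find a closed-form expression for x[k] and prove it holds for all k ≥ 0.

Claim: x[k] = k^2 + 2k + 3.

Base case: x[0] = 3, and 0^2 + 2·0 + 3 = 3.
Assume x[r] = r^2 + 2r + 3.
Then x[r+1] = x[r] + (2r + 3) = (r^2 + 2r + 3) + (2r + 3) = r^2 + 4r + 6,
and (r+1)^2 + 2·(r+1) + 3 = r^2 + 4r + 6.
By induction, x[k] = k^2 + 2k + 3 for all k ≥ 0.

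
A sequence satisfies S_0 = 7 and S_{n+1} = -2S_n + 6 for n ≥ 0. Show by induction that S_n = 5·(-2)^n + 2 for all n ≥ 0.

Base case: S_0 = 7, and 5·(-2)^0 + 2 = 5 + 2 = 7.
Assume S_k = 5·(-2)^k + 2 for some k ≥ 0.
Then S_{k+1} = -2S_k + 6 = -2·(5·(-2)^k + 2) + 6 = -10·(-2)^k − 4 + 6 = 5·(-2)^{k+1} + 2.
Hence S_n = 5·(-2)^n + 2 for every n ≥ 0, by induction.

S_n = 5·(-2)^n + 2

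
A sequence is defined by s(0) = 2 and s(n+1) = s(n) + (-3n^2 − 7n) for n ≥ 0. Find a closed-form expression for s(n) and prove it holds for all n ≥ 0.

Claim: s(n) = -n^3 − 2n^2 + 3n + 2.

Base case: s(0) = 2, and -0^3 − 2·0^2 + 3·0 + 2 = 2.
Assume s(k) = -k^3 − 2k^2 + 3k + 2.
Then s(k+1) = s(k) + (-3k^2 − 7k) = (-k^3 − 2k^2 + 3k + 2) + (-3k^2 − 7k) = -k^3 − 5k^2 − 4k + 2,
and -(k+1)^3 − 2·(k+1)^2 + 3·(k+1) + 2 = -k^3 − 5k^2 − 4k + 2.
Hence s(n) = -n^3 − 2n^2 + 3n + 2 for every n ≥ 0, by induction.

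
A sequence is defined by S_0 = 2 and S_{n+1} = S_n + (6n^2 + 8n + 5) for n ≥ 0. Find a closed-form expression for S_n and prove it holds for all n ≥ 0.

Claim: S_n = 2n^3 + n^2 + 2n + 2.

Base case: S_0 = 2, and 2·0^3 + 0^2 + 2·0 + 2 = 2.
Assume S_k = 2k^3 + k^2 + 2k + 2.
Then S_{k+1} = S_k + (6k^2 + 8k + 5) = (2k^3 + k^2 + 2k + 2) + (6k^2 + 8k + 5) = 2k^3 + 7k^2 + 10k + 7,
and 2·(k+1)^3 + (k+1)^2 + 2·(k+1) + 2 = 2k^3 + 7k^2 + 10k + 7.
Hence S_n = 2n^3 + n^2 + 2n + 2 for every n ≥ 0, by induction.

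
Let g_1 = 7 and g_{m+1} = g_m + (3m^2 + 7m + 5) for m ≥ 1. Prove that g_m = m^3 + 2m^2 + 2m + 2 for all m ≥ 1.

Base case: g_1 = 7, and 1^3 + 2·1^2 + 2·1 + 2 = 7.
Assume g_r = r^3 + 2r^2 + 2r + 2.
Then g_{r+1} = g_r + (3r^2 + 7r + 5) = (r^3 + 2r^2 + 2r + 2) + (3r^2 + 7r + 5) = r^3 + 5r^2 + 9r + 7,
and (r+1)^3 + 2·(r+1)^2 + 2·(r+1) + 2 = r^3 + 5r^2 + 9r + 7.
Hence g_m = m^3 + 2m^2 + 2m + 2 for every m ≥ 1, by induction.

g_m = m^3 + 2m^2 + 2m + 2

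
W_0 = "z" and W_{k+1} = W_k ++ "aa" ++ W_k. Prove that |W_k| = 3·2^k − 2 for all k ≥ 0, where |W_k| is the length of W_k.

Base case: |W_0| = 1, and 3·2^0 − 2 = 1.
Assume |W_m| = 3·2^m − 2.
Then |W_{m+1}| = |W_m| + 2 + |W_m| = 2|W_m| + 2 = 2(3·2^m − 2) + 2 = 3·2^{m+1} − 4 + 2 = 3·2^{m+1} − 2.
So the formula holds for m+1, and by induction |W_k| = 3·2^k − 2 for all k ≥ 0.

|W_k| = 3·2^k − 2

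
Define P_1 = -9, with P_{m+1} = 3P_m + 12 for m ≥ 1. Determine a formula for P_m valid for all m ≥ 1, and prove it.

Claim: P_m = -3^m − 6.

Base case: P_1 = -9, and -3^1 − 6 = -3 − 6 = -9.
Assume P_j = -3^j − 6 for some j ≥ 1.
Then P_{j+1} = 3P_j + 12 = 3·(-3^j − 6) + 12 = -3^{j+1} − 18 + 12 = -3^{j+1} − 6.
This completes the inductive step, so P_m = -3^m − 6 for all m ≥ 1.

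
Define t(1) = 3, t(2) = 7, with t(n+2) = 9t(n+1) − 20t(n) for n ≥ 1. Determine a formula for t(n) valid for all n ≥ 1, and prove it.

Claim: t(n) = 2·4^n − 5^n.

Base cases: t(1) = 3 and 2·4^1 − 5^1 = 3; t(2) = 7 and 2·4^2 − 5^2 = 7.
Assume t(j) = 2·4^j − 5^j for all 1 ≤ j ≤ k, where k ≥ 2.
Then t(k+1) = 9t(k) − 20t(k−1) = 9·(2·4^k − 5^k) − 20·(2·4^{k−1} − 5^{k−1}) = 2·(9·4 − 20)4^{k−1} − (9·5 − 20)5^{k−1} = 32·4^{k−1} − 25·5^{k−1} = 2·4^{k+1} − 5^{k+1}.
Hence t(n) = 2·4^n − 5^n for every n ≥ 1, by strong induction.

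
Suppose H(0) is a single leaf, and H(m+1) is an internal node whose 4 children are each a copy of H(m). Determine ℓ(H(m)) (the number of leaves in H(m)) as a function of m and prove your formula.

Claim: ℓ(H(m)) = 4^m.

Base case: ℓ(H(0)) = 1, and 4^0 = 1.
Assume ℓ(H(k)) = 4^k.
Then ℓ(H(k+1)) = 4·ℓ(H(k)) = 4·4^k = 4^{k+1}.
This completes the inductive step, so ℓ(H(m)) = 4^m for all m ≥ 0.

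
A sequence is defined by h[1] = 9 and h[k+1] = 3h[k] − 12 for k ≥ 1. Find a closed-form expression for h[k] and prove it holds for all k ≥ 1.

Claim: h[k] = 3^k + 6.

Base case: h[1] = 9, and 3^1 + 6 = 3 + 6 = 9.
Assume h[m] = 3^m + 6 for some m ≥ 1.
Then h[m+1] = 3h[m] − 12 = 3·(3^m + 6) − 12 = 3^{m+1} + 18 − 12 = 3^{m+1} + 6.
By induction, h[k] = 3^k + 6 for all k ≥ 1.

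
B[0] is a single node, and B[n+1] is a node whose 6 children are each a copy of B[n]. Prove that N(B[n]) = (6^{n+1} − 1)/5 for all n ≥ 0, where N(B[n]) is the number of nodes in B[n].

Base case: N(B[0]) = 1, and (6^{0+1} − 1)/5 = 1.
Assume N(B[k]) = (6^{k+1} − 1)/5.
Then N(B[k+1]) = 1 + 6N(B[k]) = 1 + 6·(6^{k+1} − 1)/5 = 1 + (6^{k+2} − 6)/5 = (5 + 6^{k+2} − 6)/5 = (6^{k+2} − 1)/5.
This completes the inductive step, so N(B[n]) = (6^{n+1} − 1)/5 for all n ≥ 0.

N(B[n]) = (6^{n+1} − 1)/5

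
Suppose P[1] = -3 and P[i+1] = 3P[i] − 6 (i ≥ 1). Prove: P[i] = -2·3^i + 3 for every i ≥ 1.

Base case: P[1] = -3, and -2·3^1 + 3 = -6 + 3 = -3.
Assume P[k] = -2·3^k + 3 for some k ≥ 1.
Then P[k+1] = 3P[k] − 6 = 3·(-2·3^k + 3) − 6 = -6·3^k + 9 − 6 = -2·3^{k+1} + 3.
Hence P[i] = -2·3^i + 3 for every i ≥ 1, by induction.

P[i] = -2·3^i + 3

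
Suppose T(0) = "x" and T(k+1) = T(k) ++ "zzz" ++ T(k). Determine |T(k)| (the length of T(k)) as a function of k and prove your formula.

Claim: |T(k)| = 2^{k+2} − 3.

Base case: |T(0)| = 1, and 2^{0+2} − 3 = 1.
Assume |T(r)| = 2^{r+2} − 3.
Then |T(r+1)| = |T(r)| + 3 + |T(r)| = 2|T(r)| + 3 = 2(2^{r+2} − 3) + 3 = 2^{r+3} − 6 + 3 = 2^{r+3} − 3.
This completes the inductive step, so |T(k)| = 2^{k+2} − 3 for all k ≥ 0.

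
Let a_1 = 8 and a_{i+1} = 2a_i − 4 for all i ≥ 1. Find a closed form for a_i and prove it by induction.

Claim: a_i = 2^{i+1} + 4.

Base case: a_1 = 8, and 2^{1+1} + 4 = 4 + 4 = 8.
Assume a_j = 2^{j+1} + 4 for some j ≥ 1.
Then a_{j+1} = 2a_j − 4 = 2·(2^{j+1} + 4) − 4 = 2^{j+2} + 8 − 4 = 2^{j+2} + 4.
Hence a_i = 2^{i+1} + 4 for every i ≥ 1, by induction.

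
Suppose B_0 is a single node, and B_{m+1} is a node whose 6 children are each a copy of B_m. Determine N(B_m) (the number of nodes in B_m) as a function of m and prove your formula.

Claim: N(B_m) = (6^{m+1} − 1)/5.

Base case: N(B_0) = 1, and (6^{0+1} − 1)/5 = 1.
Assume N(B_j) = (6^{j+1} − 1)/5.
Then N(B_{j+1}) = 1 + 6N(B_j) = 1 + 6·(6^{j+1} − 1)/5 = 1 + (6^{j+2} − 6)/5 = (5 + 6^{j+2} − 6)/5 = (6^{j+2} − 1)/5.
So the formula holds for j+1, and by induction N(B_m) = (6^{m+1} − 1)/5 for all m ≥ 0.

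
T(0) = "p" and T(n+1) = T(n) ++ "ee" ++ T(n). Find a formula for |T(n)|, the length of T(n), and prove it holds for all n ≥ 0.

Claim: |T(n)| = 3·2^n − 2.

Base case: |T(0)| = 1, and 3·2^0 − 2 = 1.
Assume |T(k)| = 3·2^k − 2.
Then |T(k+1)| = |T(k)| + 2 + |T(k)| = 2|T(k)| + 2 = 2(3·2^k − 2) + 2 = 3·2^{k+1} − 4 + 2 = 3·2^{k+1} − 2.
This completes the inductive step, so |T(n)| = 3·2^n − 2 for all n ≥ 0.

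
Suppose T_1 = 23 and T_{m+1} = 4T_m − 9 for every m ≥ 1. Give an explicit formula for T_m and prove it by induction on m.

Claim: T_m = 5·4^m + 3.

Base case: T_1 = 23, and 5·4^1 + 3 = 20 + 3 = 23.
Assume T_r = 5·4^r + 3 for some r ≥ 1.
Then T_{r+1} = 4T_r − 9 = 4·(5·4^r + 3) − 9 = 20·4^r + 12 − 9 = 5·4^{r+1} + 3.
By induction, T_m = 5·4^m + 3 for all m ≥ 1.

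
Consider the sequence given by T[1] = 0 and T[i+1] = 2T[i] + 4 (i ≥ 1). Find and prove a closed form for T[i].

Claim: T[i] = 2^{i+1} − 4.

Base case: T[1] = 0, and 2^{1+1} − 4 = 4 − 4 = 0.
Assume T[r] = 2^{r+1} − 4 for some r ≥ 1.
Then T[r+1] = 2T[r] + 4 = 2·(2^{r+1} − 4) + 4 = 2^{r+2} − 8 + 4 = 2^{r+2} − 4.
By induction, T[i] = 2^{i+1} − 4 for all i ≥ 1.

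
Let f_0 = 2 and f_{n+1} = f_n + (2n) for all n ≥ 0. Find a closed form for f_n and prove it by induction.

Claim: f_n = n^2 − n + 2.

Base case: f_0 = 2, and 0^2 − 0 + 2 = 2.
Assume f_k = k^2 − k + 2.
Then f_{k+1} = f_k + (2k) = (k^2 − k + 2) + (2k) = k^2 + k + 2,
and (k+1)^2 − (k+1) + 2 = k^2 + k + 2.
Hence f_n = n^2 − n + 2 for every n ≥ 0, by induction.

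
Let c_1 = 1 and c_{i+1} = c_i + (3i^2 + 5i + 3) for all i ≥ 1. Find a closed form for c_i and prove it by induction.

Claim: c_i = i^3 + i^2 + i − 2.

Base case: c_1 = 1, and 1^3 + 1^2 + 1 − 2 = 1.
Assume c_r = r^3 + r^2 + r − 2.
Then c_{r+1} = c_r + (3r^2 + 5r + 3) = (r^3 + r^2 + r − 2) + (3r^2 + 5r + 3) = r^3 + 4r^2 + 6r + 1,
and (r+1)^3 + (r+1)^2 + (r+1) − 2 = r^3 + 4r^2 + 6r + 1.
Hence c_i = i^3 + i^2 + i − 2 for every i ≥ 1, by induction.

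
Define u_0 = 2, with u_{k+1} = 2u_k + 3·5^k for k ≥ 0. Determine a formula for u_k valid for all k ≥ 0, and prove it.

Claim: u_k = 2^k + 5^k.

Base case: u_0 = 2, and 2^0 + 5^0 = 1 + 1 = 2.
Assume u_r = 2^r + 5^r for some r ≥ 0.
Then u_{r+1} = 2u_r + 3·5^r = 2·(2^r + 5^r) + 3·5^r = 2^{r+1} + 2·5^r + 3·5^r = 2^{r+1} + 5·5^r = 2^{r+1} + 5^{r+1}.
Hence u_k = 2^k + 5^k for every k ≥ 0, by induction.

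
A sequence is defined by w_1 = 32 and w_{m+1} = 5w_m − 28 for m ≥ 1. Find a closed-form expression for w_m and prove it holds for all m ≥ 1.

Claim: w_m = 5^{m+1} + 7.

Base case: w_1 = 32, and 5^{1+1} + 7 = 25 + 7 = 32.
Assume w_r = 5^{r+1} + 7 for some r ≥ 1.
Then w_{r+1} = 5w_r − 28 = 5·(5^{r+1} + 7) − 28 = 5^{r+2} + 35 − 28 = 5^{r+2} + 7.
So the formula holds for r+1, and by induction w_m = 5^{m+1} + 7 for all m ≥ 1.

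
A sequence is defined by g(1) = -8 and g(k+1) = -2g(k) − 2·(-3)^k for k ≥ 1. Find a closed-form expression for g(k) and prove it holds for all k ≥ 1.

Claim: g(k) = (-2)^k + 2·(-3)^k.

Base case: g(1) = -8, and (-2)^1 + 2·(-3)^1 = -2 − 6 = -8.
Assume g(m) = (-2)^m + 2·(-3)^m for some m ≥ 1.
Then g(m+1) = -2g(m) − 2·(-3)^m = -2·((-2)^m + 2·(-3)^m) − 2·(-3)^m = (-2)^{m+1} − 4·(-3)^m − 2·(-3)^m = (-2)^{m+1} − 6·(-3)^m = (-2)^{m+1} + 2·(-3)^{m+1}.
So the formula holds for m+1, and by induction g(k) = (-2)^k + 2·(-3)^k for all k ≥ 1.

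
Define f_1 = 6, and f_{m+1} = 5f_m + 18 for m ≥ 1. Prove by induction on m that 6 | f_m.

Base case: f_1 = 6 = 6·1, so 6 | f_1.
Assume 6 | f_k, so f_k = 6t for some integer t.
Then f_{k+1} = 5f_k + 18 = 5·(6t) + 18 = 6(5t + 3), so 6 | f_{k+1}.
By induction, 6 | f_m for all m ≥ 1.

6 | f_m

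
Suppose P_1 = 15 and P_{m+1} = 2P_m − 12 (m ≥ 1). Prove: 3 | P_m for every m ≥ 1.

Base case: P_1 = 15 = 3·5, so 3 | P_1.
Assume 3 | P_j, so P_j = 3t for some integer t.
Then P_{j+1} = 2P_j − 12 = 2·(3t) − 12 = 3(2t − 4), so 3 | P_{j+1}.
Hence 3 | P_m for every m ≥ 1, by induction.

3 | P_m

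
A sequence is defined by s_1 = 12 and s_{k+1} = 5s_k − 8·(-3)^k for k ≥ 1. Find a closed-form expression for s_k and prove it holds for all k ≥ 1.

Claim: s_k = 3·5^k + (-3)^k.

Base case: s_1 = 12, and 3·5^1 + (-3)^1 = 15 − 3 = 12.
Assume s_r = 3·5^r + (-3)^r for some r ≥ 1.
Then s_{r+1} = 5s_r − 8·(-3)^r = 5·(3·5^r + (-3)^r) − 8·(-3)^r = 3·5^{r+1} + 5·(-3)^r − 8·(-3)^r = 3·5^{r+1} − 3·(-3)^r = 3·5^{r+1} + (-3)^{r+1}.
By induction, s_k = 3·5^k + (-3)^k for all k ≥ 1.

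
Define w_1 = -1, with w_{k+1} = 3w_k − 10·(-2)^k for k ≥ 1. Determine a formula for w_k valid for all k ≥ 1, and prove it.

Claim: w_k = 3^k + 2·(-2)^k.

Base case: w_1 = -1, and 3^1 + 2·(-2)^1 = 3 − 4 = -1.
Assume w_j = 3^j + 2·(-2)^j for some j ≥ 1.
Then w_{j+1} = 3w_j − 10·(-2)^j = 3·(3^j + 2·(-2)^j) − 10·(-2)^j = 3^{j+1} + 6·(-2)^j − 10·(-2)^j = 3^{j+1} − 4·(-2)^j = 3^{j+1} + 2·(-2)^{j+1}.
By induction, w_k = 3^k + 2·(-2)^k for all k ≥ 1.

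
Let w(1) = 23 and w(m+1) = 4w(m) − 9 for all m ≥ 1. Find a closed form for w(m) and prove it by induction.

Claim: w(m) = 5·4^m + 3.

Base case: w(1) = 23, and 5·4^1 + 3 = 20 + 3 = 23.
Assume w(k) = 5·4^k + 3 for some k ≥ 1.
Then w(k+1) = 4w(k) − 9 = 4·(5·4^k + 3) − 9 = 20·4^k + 12 − 9 = 5·4^{k+1} + 3.
By induction, w(m) = 5·4^m + 3 for all m ≥ 1.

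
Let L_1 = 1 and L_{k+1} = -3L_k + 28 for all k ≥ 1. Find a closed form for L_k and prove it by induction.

Claim: L_k = 2·(-3)^k + 7.

Base case: L_1 = 1, and 2·(-3)^1 + 7 = -6 + 7 = 1.
Assume L_m = 2·(-3)^m + 7 for some m ≥ 1.
Then L_{m+1} = -3L_m + 28 = -3·(2·(-3)^m + 7) + 28 = -6·(-3)^m − 21 + 28 = 2·(-3)^{m+1} + 7.
So the formula holds for m+1, and by induction L_k = 2·(-3)^k + 7 for all k ≥ 1.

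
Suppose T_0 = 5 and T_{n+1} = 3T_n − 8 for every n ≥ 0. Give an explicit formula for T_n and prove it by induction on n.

Claim: T_n = 3^n + 4.

Base case: T_0 = 5, and 3^0 + 4 = 1 + 4 = 5.
Assume T_r = 3^r + 4 for some r ≥ 0.
Then T_{r+1} = 3T_r − 8 = 3·(3^r + 4) − 8 = 3^{r+1} + 12 − 8 = 3^{r+1} + 4.
This completes the inductive step, so T_n = 3^n + 4 for all n ≥ 0.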